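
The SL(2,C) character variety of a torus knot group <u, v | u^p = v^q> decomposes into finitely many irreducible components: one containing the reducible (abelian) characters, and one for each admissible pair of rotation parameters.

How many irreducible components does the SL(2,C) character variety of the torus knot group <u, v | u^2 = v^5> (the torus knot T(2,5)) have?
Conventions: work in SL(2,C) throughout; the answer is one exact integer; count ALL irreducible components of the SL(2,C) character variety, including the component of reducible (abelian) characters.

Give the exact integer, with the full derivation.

For T(2,5): irreducibility forces the central element u^2 = v^5 to one of +I, -I.
So on each irreducible component the traces are pinned: tr(u) = 2*cos(pi*alpha/2) with 1 <= alpha <= 1, tr(v) = 2*cos(pi*beta/5) with 1 <= beta <= 4.
Consistency of u^2 = (-1)^alpha I with v^5 = (-1)^beta I forces alpha = beta (mod 2).
Enumerate parity-matched pairs: 1*2 odd-odd plus 0*2 even-even gives 2.
That is 2 components of irreducible characters, and with the reducible (abelian) component the total is 3.

3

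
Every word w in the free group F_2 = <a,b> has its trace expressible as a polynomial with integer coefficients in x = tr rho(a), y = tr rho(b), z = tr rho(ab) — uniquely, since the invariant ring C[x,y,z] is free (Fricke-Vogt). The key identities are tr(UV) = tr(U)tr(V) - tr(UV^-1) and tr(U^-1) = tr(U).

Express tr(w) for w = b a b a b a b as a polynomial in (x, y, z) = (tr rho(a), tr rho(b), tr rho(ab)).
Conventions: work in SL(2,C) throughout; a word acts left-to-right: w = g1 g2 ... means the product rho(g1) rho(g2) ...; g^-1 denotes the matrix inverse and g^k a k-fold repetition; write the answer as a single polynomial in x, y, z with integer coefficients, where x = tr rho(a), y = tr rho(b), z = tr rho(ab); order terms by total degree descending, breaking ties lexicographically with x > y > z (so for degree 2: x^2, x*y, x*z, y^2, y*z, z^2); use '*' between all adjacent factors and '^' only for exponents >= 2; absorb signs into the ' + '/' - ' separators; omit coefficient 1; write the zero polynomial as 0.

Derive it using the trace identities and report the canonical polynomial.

y*z^3 - x*z^2 - 2*y*z + x

trace(a b a b) = trace(b a) trace(b a) - trace(1)   [split at repeated b] = z^2 - 2
trace(a b a b a b) = trace(a b a b) trace(a b) - trace(b a)   [split at repeated a] = z^3 - 3*z
trace(b a b) = trace(b) trace(a b) - trace(a) = y*z - x
apply: trace(a b a b a) = trace(a) trace(b a b a) - trace(b a b) = x*z^2 - y*z - x
trace(b a b a b a b) = trace(b) trace(a b a b a b) - trace(a b a b a) = y*z^3 - x*z^2 - 2*y*z + x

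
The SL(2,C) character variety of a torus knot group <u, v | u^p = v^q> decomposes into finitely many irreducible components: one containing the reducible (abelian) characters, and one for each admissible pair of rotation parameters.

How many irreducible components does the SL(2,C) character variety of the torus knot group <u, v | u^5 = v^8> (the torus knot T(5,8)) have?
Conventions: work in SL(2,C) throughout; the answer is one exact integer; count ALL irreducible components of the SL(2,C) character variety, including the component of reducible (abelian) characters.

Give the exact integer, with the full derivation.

For T(5,8): irreducibility forces the central element u^5 = v^8 to one of +I, -I.
So on each irreducible component the traces are pinned: tr(u) = 2*cos(pi*alpha/5) with 1 <= alpha <= 4, tr(v) = 2*cos(pi*beta/8) with 1 <= beta <= 7.
The two central values (-1)^alpha I and (-1)^beta I must be the same matrix, so alpha and beta share a parity.
Counting: 2 odd alphas x 4 odd betas + 2 even alphas x 3 even betas = 8 + 6 = 14.
components with irreducible characters: 14; plus the single component of reducible (abelian) characters: total 15.

15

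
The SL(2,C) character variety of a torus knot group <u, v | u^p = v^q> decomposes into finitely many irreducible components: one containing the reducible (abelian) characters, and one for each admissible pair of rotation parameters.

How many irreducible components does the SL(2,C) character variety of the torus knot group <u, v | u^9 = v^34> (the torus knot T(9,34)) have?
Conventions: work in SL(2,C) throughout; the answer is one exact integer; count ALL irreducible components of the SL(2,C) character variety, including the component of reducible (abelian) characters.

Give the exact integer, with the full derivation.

133

Gamma = < u, v | u^9 = v^34 > (torus knot T(9,34)); the central element u^9 = v^34 acts as +I or -I in any irreducible SL(2,C) representation.
This locks tr(u) to 2*cos(pi*alpha/9), alpha in 1..8, and tr(v) to 2*cos(pi*beta/34), beta in 1..33, on each component of irreducible characters.
Consistency of u^9 = (-1)^alpha I with v^34 = (-1)^beta I forces alpha = beta (mod 2).
Counting: 4 odd alphas x 17 odd betas + 4 even alphas x 16 even betas = 68 + 64 = 132.
Total: 132 irreducible-character components + 1 reducible (abelian) component = 133.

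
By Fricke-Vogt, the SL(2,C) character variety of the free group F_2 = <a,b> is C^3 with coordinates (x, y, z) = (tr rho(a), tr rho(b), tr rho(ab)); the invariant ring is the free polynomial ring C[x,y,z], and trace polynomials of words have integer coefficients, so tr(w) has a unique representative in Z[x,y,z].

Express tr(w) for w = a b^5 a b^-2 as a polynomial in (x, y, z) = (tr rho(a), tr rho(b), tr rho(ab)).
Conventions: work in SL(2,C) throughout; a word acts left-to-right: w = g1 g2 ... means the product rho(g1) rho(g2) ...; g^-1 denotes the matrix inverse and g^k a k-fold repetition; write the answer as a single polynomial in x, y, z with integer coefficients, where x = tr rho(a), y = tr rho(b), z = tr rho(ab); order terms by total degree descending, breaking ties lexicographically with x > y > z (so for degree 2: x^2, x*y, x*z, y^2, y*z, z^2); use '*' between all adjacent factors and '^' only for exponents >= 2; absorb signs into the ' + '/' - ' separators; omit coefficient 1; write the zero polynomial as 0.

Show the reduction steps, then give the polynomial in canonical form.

x*y^6*z - x^2*y^5 - y^7 - y^5*z^2 - 3*x*y^4*z + 3*x^2*y^3 + 7*y^5 + 3*y^3*z^2 + 2*x*y^2*z - 2*x^2*y - 14*y^3 - y*z^2 - x*z + 7*y

tr(b a b) = tr(b) tr(a b) - tr(a)  (reduce the b square) = y*z - x
tr(a b^3) = tr(b) tr(b a b) - tr(b a)  (reduce the b square) = y^2*z - x*y - z
tr(b^3 a b) = tr(b) tr(a b^3) - tr(a b^2)  (reduce the b square) = y^3*z - x*y^2 - 2*y*z + x
reduce: tr(b^5 a) = tr(b) tr(b^3 a b) - tr(b^3 a)  (reduce the b square) = y^4*z - x*y^3 - 3*y^2*z + 2*x*y + z
reduce: tr(b^2) = tr(b) tr(b) - tr(1)  (reduce the b square) = y^2 - 2
tr(b^3) = tr(b) tr(b^2) - tr(b)  (reduce the b square) = y^3 - 3*y
tr(b^4) = tr(b) tr(b^3) - tr(b^2)  (reduce the b square) = y^4 - 4*y^2 + 2
so tr(b^5) = tr(b) tr(b^4) - tr(b^3)  (reduce the b square) = y^5 - 5*y^3 + 5*y
tr(a b^5 a) = tr(a) tr(b^5 a) - tr(b^5)  (reduce the a square) = x*y^4*z - x^2*y^3 - y^5 - 3*x*y^2*z + 2*x^2*y + 5*y^3 + x*z - 5*y
so tr(a b a b) = tr(a b) tr(a b) - tr(1)  (split on a) = z^2 - 2
so tr(a b a) = tr(a) tr(b a) - tr(b)  (reduce the a square) = x*z - y
tr(b a b a b) = tr(b) tr(a b a b) - tr(a b a)  (reduce the b square) = y*z^2 - x*z - y
tr(a b a b^3) = tr(b) tr(b a b a b) - tr(b a b a)  (reduce the b square) = y^2*z^2 - x*y*z - y^2 - z^2 + 2
tr(b a b a b^3) = tr(b) tr(a b a b^3) - tr(a b a b^2)  (reduce the b square) = y^3*z^2 - x*y^2*z - y^3 - 2*y*z^2 + x*z + 3*y
tr(a b^5 a b) = tr(b) tr(b a b a b^3) - tr(b a b a b^2)  (reduce the b square) = y^4*z^2 - x*y^3*z - y^4 - 3*y^2*z^2 + 2*x*y*z + 4*y^2 + z^2 - 2
tr(a b^5 a b^-1) = tr(a b^5 a) tr(b) - tr(a b^5 a b)  (eliminate b^-1) = x*y^5*z - x^2*y^4 - y^6 - y^4*z^2 - 2*x*y^3*z + 2*x^2*y^2 + 6*y^4 + 3*y^2*z^2 - x*y*z - 9*y^2 - z^2 + 2
reduce: tr(a b^5 a b^-2) = tr(a b^5 a b^-1) tr(b) - tr(a b^5 a)  (eliminate b^-1) = x*y^6*z - x^2*y^5 - y^7 - y^5*z^2 - 3*x*y^4*z + 3*x^2*y^3 + 7*y^5 + 3*y^3*z^2 + 2*x*y^2*z - 2*x^2*y - 14*y^3 - y*z^2 - x*z + 7*y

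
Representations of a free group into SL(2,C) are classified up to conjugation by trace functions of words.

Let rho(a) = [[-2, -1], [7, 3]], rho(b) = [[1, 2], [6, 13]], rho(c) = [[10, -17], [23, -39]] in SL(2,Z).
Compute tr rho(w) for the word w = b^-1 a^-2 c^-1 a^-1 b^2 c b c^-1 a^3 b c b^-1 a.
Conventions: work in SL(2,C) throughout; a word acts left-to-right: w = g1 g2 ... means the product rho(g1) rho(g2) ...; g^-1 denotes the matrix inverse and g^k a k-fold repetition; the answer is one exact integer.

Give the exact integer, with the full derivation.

128914400597161

rho(b^-1) = [[13, -2], [-6, 1]]
... * rho(a^-1) = [[3, 1], [-7, -2]]  ->  [[53, 17], [-25, -8]]
... * rho(a^-1) = [[3, 1], [-7, -2]]  ->  [[40, 19], [-19, -9]]
... * rho(c^-1) = [[-39, 17], [-23, 10]]  ->  [[-1997, 870], [948, -413]]
... * rho(a^-1) = [[3, 1], [-7, -2]]  ->  [[-12081, -3737], [5735, 1774]]
... * rho(b) = [[1, 2], [6, 13]]  ->  [[-34503, -72743], [16379, 34532]]
... * rho(b) = [[1, 2], [6, 13]]  ->  [[-470961, -1014665], [223571, 481674]]
... * rho(c) = [[10, -17], [23, -39]]  ->  [[-28046905, 47578272], [13314212, -22585993]]
... * rho(b) = [[1, 2], [6, 13]]  ->  [[257422727, 562423726], [-122201746, -266989485]]
... * rho(c^-1) = [[-39, 17], [-23, 10]]  ->  [[-22975232051, 10000423619], [10906626249, -4747324532]]
... * rho(a) = [[-2, -1], [7, 3]]  ->  [[115953429435, 52976502908], [-55044524222, -25148599845]]
... * rho(a) = [[-2, -1], [7, 3]]  ->  [[138928661486, 42976079289], [-65951150471, -20401275313]]
... * rho(a) = [[-2, -1], [7, 3]]  ->  [[22975232051, -10000423619], [-10906626249, 4747324532]]
... * rho(b) = [[1, 2], [6, 13]]  ->  [[-37027309663, -84055042945], [17577320943, 39901966418]]
... * rho(c) = [[10, -17], [23, -39]]  ->  [[-2303539084365, 3907610939126], [1093518437044, -1854991146333]]
... * rho(b^-1) = [[13, -2], [-6, 1]]  ->  [[-53391673731501, 8514689107856], [25345686559570, -4042028020421]]
... * rho(a) = [[-2, -1], [7, 3]]  ->  [[166386171217994, 78935741055069], [-78985569262087, -37471770620833]]
tr = 166386171217994 + -37471770620833 = 128914400597161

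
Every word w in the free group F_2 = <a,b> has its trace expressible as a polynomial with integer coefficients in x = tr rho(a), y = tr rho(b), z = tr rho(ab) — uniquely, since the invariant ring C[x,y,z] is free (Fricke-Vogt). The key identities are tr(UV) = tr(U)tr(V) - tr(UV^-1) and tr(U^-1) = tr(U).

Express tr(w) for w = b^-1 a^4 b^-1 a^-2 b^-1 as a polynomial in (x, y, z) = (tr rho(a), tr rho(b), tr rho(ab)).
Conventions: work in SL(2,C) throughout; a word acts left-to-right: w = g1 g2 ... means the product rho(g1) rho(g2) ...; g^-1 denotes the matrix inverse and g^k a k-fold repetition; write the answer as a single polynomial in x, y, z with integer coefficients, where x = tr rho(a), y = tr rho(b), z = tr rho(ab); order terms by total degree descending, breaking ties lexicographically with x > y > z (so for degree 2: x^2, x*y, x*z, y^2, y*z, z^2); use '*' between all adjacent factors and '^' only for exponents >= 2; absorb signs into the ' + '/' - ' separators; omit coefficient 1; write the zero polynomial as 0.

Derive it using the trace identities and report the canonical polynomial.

tr(a^2) = tr(a)*tr(a) - tr(1) = x^2 - 2
tr(a^3) = tr(a)*tr(a^2) - tr(a) = x^3 - 3*x
tr(a^4) = tr(a)*tr(a^3) - tr(a^2) = x^4 - 4*x^2 + 2
tr(a b a) = tr(a)*tr(b a) - tr(b) = x*z - y
tr(b a^3) = tr(a)*tr(a b a) - tr(a b) = x^2*z - x*y - z
tr(a^4 b) = tr(a)*tr(b a^3) - tr(b a^2) = x^3*z - x^2*y - 2*x*z + y
tr(a^4 b^-1) = tr(a^4)*tr(b) - tr(a^4 b) = x^4*y - x^3*z - 3*x^2*y + 2*x*z + y
tr(a^4 b^-2) = tr(a^4 b^-1)*tr(b) - tr(a^4) = x^4*y^2 - x^3*y*z - x^4 - 3*x^2*y^2 + 2*x*y*z + 4*x^2 + y^2 - 2
tr(b^-2 a^4 b^-1) = tr(a^4 b^-2)*tr(b) - tr(a^4 b^-1) = x^4*y^3 - x^3*y^2*z - 2*x^4*y - 3*x^2*y^3 + x^3*z + 2*x*y^2*z + 7*x^2*y + y^3 - 2*x*z - 3*y
tr(a^5) = tr(a)*tr(a^4) - tr(a^3) = x^5 - 5*x^3 + 5*x
tr(a^5 b) = tr(a)*tr(a^2 b a^2) - tr(a^2 b a) = x^4*z - x^3*y - 3*x^2*z + 2*x*y + z
tr(a^4 b^-1 a) = tr(a^5)*tr(b) - tr(a^5 b) = x^5*y - x^4*z - 4*x^3*y + 3*x^2*z + 3*x*y - z
tr(b a b a) = tr(a b)*tr(a b) - tr(1) = z^2 - 2
tr(b a b) = tr(b)*tr(a b) - tr(a) = y*z - x
tr(b a b a^2) = tr(a)*tr(b a b a) - tr(b a b) = x*z^2 - y*z - x
tr(a^2 b a b a) = tr(a)*tr(b a b a^2) - tr(b a b a) = x^2*z^2 - x*y*z - x^2 - z^2 + 2
tr(a b a^4 b) = tr(a)*tr(a^2 b a b a) - tr(a^2 b a b) = x^3*z^2 - x^2*y*z - x^3 - 2*x*z^2 + y*z + 3*x
tr(a^4 b^-1 a b) = tr(a b a^4)*tr(b) - tr(a b a^4 b) = x^4*y*z - x^3*y^2 - x^3*z^2 - 2*x^2*y*z + x^3 + 2*x*y^2 + 2*x*z^2 - 3*x
tr(a^4 b^-1 a b^-1) = tr(a^4 b^-1 a)*tr(b) - tr(a^4 b^-1 a b) = x^5*y^2 - 2*x^4*y*z - 3*x^3*y^2 + x^3*z^2 + 5*x^2*y*z - x^3 + x*y^2 - 2*x*z^2 - y*z + 3*x
tr(b^-2 a^4 b^-1 a) = tr(a^4 b^-1 a b^-1)*tr(b) - tr(a^4 b^-1 a) = x^5*y^3 - 2*x^4*y^2*z - x^5*y - 3*x^3*y^3 + x^3*y*z^2 + x^4*z + 5*x^2*y^2*z + 3*x^3*y + x*y^3 - 2*x*y*z^2 - 3*x^2*z - y^2*z + z
tr(b^-2 a^4 b^-1 a^-1) = tr(b^-2 a^4 b^-1)*tr(a) - tr(b^-2 a^4 b^-1 a) = x^4*y^2*z - x^5*y - x^3*y*z^2 - 3*x^2*y^2*z + 4*x^3*y + 2*x*y*z^2 + x^2*z + y^2*z - 3*x*y - z
tr(b^-1 a^4 b^-1 a^-2 b^-1) = tr(b^-2 a^4 b^-1 a^-1)*tr(a) - tr(b^-2 a^4 b^-1) = x^5*y^2*z - x^6*y - x^4*y^3 - x^4*y*z^2 - 2*x^3*y^2*z + 6*x^4*y + 3*x^2*y^3 + 2*x^2*y*z^2 - x*y^2*z - 10*x^2*y - y^3 + x*z + 3*y

x^5*y^2*z - x^6*y - x^4*y^3 - x^4*y*z^2 - 2*x^3*y^2*z + 6*x^4*y + 3*x^2*y^3 + 2*x^2*y*z^2 - x*y^2*z - 10*x^2*y - y^3 + x*z + 3*y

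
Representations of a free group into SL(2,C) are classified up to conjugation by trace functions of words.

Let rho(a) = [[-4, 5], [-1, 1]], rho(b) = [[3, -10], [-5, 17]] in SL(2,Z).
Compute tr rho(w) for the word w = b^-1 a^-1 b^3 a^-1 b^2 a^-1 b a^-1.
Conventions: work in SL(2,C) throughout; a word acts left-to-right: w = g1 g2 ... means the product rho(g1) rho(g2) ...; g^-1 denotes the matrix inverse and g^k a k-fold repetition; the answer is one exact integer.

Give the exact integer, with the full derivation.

2018773420

rho(b^-1) = [[17, 10], [5, 3]]
... * rho(a^-1) = [[1, -5], [1, -4]]  ->  [[27, -125], [8, -37]]
... * rho(b) = [[3, -10], [-5, 17]]  ->  [[706, -2395], [209, -709]]
... * rho(b) = [[3, -10], [-5, 17]]  ->  [[14093, -47775], [4172, -14143]]
... * rho(b) = [[3, -10], [-5, 17]]  ->  [[281154, -953105], [83231, -282151]]
... * rho(a^-1) = [[1, -5], [1, -4]]  ->  [[-671951, 2406650], [-198920, 712449]]
... * rho(b) = [[3, -10], [-5, 17]]  ->  [[-14049103, 47632560], [-4159005, 14100833]]
... * rho(b) = [[3, -10], [-5, 17]]  ->  [[-280310109, 950244550], [-82981180, 281304211]]
... * rho(a^-1) = [[1, -5], [1, -4]]  ->  [[669934441, -2399427655], [198323031, -710310944]]
... * rho(b) = [[3, -10], [-5, 17]]  ->  [[14006941598, -47489614545], [4146523813, -14058516358]]
... * rho(a^-1) = [[1, -5], [1, -4]]  ->  [[-33482672947, 119923750190], [-9911992545, 35501446367]]
tr = -33482672947 + 35501446367 = 2018773420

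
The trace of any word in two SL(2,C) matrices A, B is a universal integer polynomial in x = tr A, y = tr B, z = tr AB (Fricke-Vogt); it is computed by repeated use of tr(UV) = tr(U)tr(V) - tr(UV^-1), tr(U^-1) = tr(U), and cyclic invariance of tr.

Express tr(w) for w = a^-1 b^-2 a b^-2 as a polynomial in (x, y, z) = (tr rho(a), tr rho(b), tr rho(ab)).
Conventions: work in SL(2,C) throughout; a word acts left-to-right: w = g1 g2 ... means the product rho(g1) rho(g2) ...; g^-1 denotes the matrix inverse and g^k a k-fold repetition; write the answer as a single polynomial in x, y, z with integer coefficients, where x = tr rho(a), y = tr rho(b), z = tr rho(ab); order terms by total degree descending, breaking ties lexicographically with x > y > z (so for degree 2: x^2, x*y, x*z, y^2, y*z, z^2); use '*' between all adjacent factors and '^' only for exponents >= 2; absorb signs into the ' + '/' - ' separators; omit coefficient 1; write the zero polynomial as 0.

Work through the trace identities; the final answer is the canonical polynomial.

so trace(a b^-1) = trace(a)*trace(b) - trace(a b)  (eliminate b^-1) = x*y - z
reduce: trace(b^-1 a b^-1) = trace(a b^-1)*trace(b) - trace(a)  (eliminate b^-1) = x*y^2 - y*z - x
reduce: trace(b^-1 a b^-2) = trace(b^-1 a b^-1)*trace(b) - trace(b^-1 a)  (eliminate b^-1) = x*y^3 - y^2*z - 2*x*y + z
trace(a^2) = trace(a)*trace(a) - trace(1)  (reduce the a square) = x^2 - 2
trace(a^2 b) = trace(a)*trace(b a) - trace(b)  (reduce the a square) = x*z - y
so trace(a b^-1 a) = trace(a^2)*trace(b) - trace(a^2 b)  (eliminate b^-1) = x^2*y - x*z - y
reduce: trace(a b a b) = trace(a b)*trace(a b) - trace(1)  (split on a) = z^2 - 2
trace(a b^-1 a b) = trace(a b a)*trace(b) - trace(a b a b)  (eliminate b^-1) = x*y*z - y^2 - z^2 + 2
so trace(b^-1 a b^-1 a) = trace(a b^-1 a)*trace(b) - trace(a b^-1 a b)  (eliminate b^-1) = x^2*y^2 - 2*x*y*z + z^2 - 2
trace(b^-1 a b^-2 a) = trace(b^-1 a b^-1 a)*trace(b) - trace(b^-1 a b^-1 a b)  (eliminate b^-1) = x^2*y^3 - 2*x*y^2*z - x^2*y + y*z^2 + x*z - y
so trace(b^-1 a b^-2 a^-1) = trace(b^-1 a b^-2)*trace(a) - trace(b^-1 a b^-2 a)  (eliminate a^-1) = x*y^2*z - x^2*y - y*z^2 + y
trace(b^-2) = trace(b^-1)*trace(b) - trace(1)  (eliminate b^-1) = y^2 - 2
reduce: trace(a^-1 b^-2 a b^-2) = trace(b^-1 a b^-2 a^-1)*trace(b) - trace(b^-1 a b^-2 a^-1 b)  (eliminate b^-1) = x*y^3*z - x^2*y^2 - y^2*z^2 + 2

x*y^3*z - x^2*y^2 - y^2*z^2 + 2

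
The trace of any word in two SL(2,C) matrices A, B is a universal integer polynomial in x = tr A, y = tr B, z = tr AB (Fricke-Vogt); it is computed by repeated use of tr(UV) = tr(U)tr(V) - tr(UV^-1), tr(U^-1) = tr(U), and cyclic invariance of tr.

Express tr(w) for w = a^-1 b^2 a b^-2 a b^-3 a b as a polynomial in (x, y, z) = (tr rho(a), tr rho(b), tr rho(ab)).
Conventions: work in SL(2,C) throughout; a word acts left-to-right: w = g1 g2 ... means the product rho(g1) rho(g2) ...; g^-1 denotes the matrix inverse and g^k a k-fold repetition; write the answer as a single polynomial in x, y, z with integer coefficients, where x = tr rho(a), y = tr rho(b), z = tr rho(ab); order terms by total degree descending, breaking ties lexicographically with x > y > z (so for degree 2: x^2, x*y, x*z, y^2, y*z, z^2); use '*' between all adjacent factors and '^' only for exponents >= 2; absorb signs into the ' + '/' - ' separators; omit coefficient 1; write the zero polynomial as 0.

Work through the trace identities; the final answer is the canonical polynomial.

x^3*y^7*z - x^4*y^6 - x^2*y^8 - 3*x^2*y^6*z^2 - x^3*y^5*z + 2*x*y^7*z + 3*x*y^5*z^3 + 3*x^4*y^4 + 7*x^2*y^6 + 6*x^2*y^4*z^2 - y^6*z^2 - y^4*z^4 - 2*x^3*y^3*z - 12*x*y^5*z - 5*x*y^3*z^3 - 2*x^4*y^2 - 14*x^2*y^4 - 2*x^2*y^2*z^2 + 5*y^4*z^2 + y^2*z^4 + x^3*y*z + 17*x*y^3*z + x*y*z^3 + 9*x^2*y^2 - 4*y^2*z^2 - 6*x*y*z + z^2 - 2

trace(a b^2) = trace(b) trace(a b) - trace(a) = y*z - x
trace(b^3 a) = trace(b) trace(a b^2) - trace(a b) = y^2*z - x*y - z
trace(b^2) = trace(b) trace(b) - trace(1) = y^2 - 2
trace(b^3) = trace(b) trace(b^2) - trace(b) = y^3 - 3*y
trace(a b^3 a) = trace(a) trace(b^3 a) - trace(b^3) = x*y^2*z - x^2*y - y^3 - x*z + 3*y
trace(a b^3 a^2) = trace(a) trace(a b^3 a) - trace(a b^3) = x^2*y^2*z - x^3*y - x*y^3 - x^2*z - y^2*z + 4*x*y + z
trace(b a b a) = trace(b a) trace(b a) - trace(1)   [split at repeated b] = z^2 - 2
trace(a^2 b a b) = trace(a) trace(b a b a) - trace(b a b) = x*z^2 - y*z - x
trace(a b a) = trace(a) trace(b a) - trace(b) = x*z - y
trace(a^2 b a) = trace(a) trace(a b a) - trace(a b) = x^2*z - x*y - z
trace(b a^2 b a b) = trace(b) trace(a^2 b a b) - trace(a^2 b a) = x*y*z^2 - x^2*z - y^2*z + z
trace(a b^3 a^2 b) = trace(b) trace(b a^2 b a b) - trace(b a^2 b a) = x*y^2*z^2 - x^2*y*z - y^3*z - x*z^2 + 2*y*z + x
trace(a b^3 a^2 b^-1) = trace(a b^3 a^2) trace(b) - trace(a b^3 a^2 b) = x^2*y^3*z - x^3*y^2 - x*y^4 - x*y^2*z^2 + 4*x*y^2 + x*z^2 - y*z - x
trace(b^2 a^2 b^-2 a b) = trace(a b^3 a^2 b^-1) trace(b) - trace(a b^3 a^2) = x^2*y^4*z - x^3*y^3 - x*y^5 - x*y^3*z^2 - x^2*y^2*z + x^3*y + 5*x*y^3 + x*y*z^2 + x^2*z - 5*x*y - z
trace(a^3 b a b) = trace(a) trace(b a b a^2) - trace(b a b a) = x^2*z^2 - x*y*z - x^2 - z^2 + 2
trace(a^3 b a) = trace(a) trace(a b a^2) - trace(a b a) = x^3*z - x^2*y - 2*x*z + y
trace(a b a b^2 a^2) = trace(b) trace(a^3 b a b) - trace(a^3 b a) = x^2*y*z^2 - x^3*z - x*y^2*z - y*z^2 + 2*x*z + y
trace(b a b a b a) = trace(b a) trace(b a b a) - trace(b^-1 a^-1)   [split at repeated b] = z^3 - 3*z
trace(b a b a b) = trace(b) trace(a b a b) - trace(a b a) = y*z^2 - x*z - y
trace(a^2 b a b a b) = trace(a) trace(b a b a b a) - trace(b a b a b) = x*z^3 - y*z^2 - 2*x*z + y
trace(a b a b^2 a^2 b) = trace(b) trace(a^2 b a b a b) - trace(a^2 b a b a) = x*y*z^3 - x^2*z^2 - y^2*z^2 - x*y*z + x^2 + y^2 + z^2 - 2
trace(a b a b^2 a^2 b^-1) = trace(a b a b^2 a^2) trace(b) - trace(a b a b^2 a^2 b) = x^2*y^2*z^2 - x^3*y*z - x*y^3*z - x*y*z^3 + x^2*z^2 + 3*x*y*z - x^2 - z^2 + 2
trace(b^2 a^2 b^-2 a b a) = trace(a b a b^2 a^2 b^-1) trace(b) - trace(a b a b^2 a^2) = x^2*y^3*z^2 - x^3*y^2*z - x*y^4*z - x*y^2*z^3 + x^3*z + 4*x*y^2*z - x^2*y - 2*x*z + y
trace(a b^-2 a b a^-1 b^2 a) = trace(b^2 a^2 b^-2 a b) trace(a) - trace(b^2 a^2 b^-2 a b a) = x^3*y^4*z - x^4*y^3 - x^2*y^5 - 2*x^2*y^3*z^2 + x*y^4*z + x*y^2*z^3 + x^4*y + 5*x^2*y^3 + x^2*y*z^2 - 4*x*y^2*z - 4*x^2*y + x*z - y
trace(b^3 a b a) = trace(b) trace(a b a b^2) - trace(a b a b) = y^2*z^2 - x*y*z - y^2 - z^2 + 2
trace(b^3 a b) = trace(b) trace(b a b^2) - trace(b a b) = y^3*z - x*y^2 - 2*y*z + x
trace(b^2 a b a^2 b) = trace(a) trace(b^3 a b a) - trace(b^3 a b) = x*y^2*z^2 - x^2*y*z - y^3*z - x*z^2 + 2*y*z + x
trace(a^2) = trace(a) trace(a) - trace(1) = x^2 - 2
trace(b a^2 b) = trace(b) trace(a^2 b) - trace(a^2) = x*y*z - x^2 - y^2 + 2
trace(a b a^2 b a) = trace(a) trace(b a^2 b a) - trace(b a^2 b) = x^2*z^2 - 2*x*y*z + y^2 - 2
trace(b^2 a b a^2 b a) = trace(b) trace(a b a^2 b a b) - trace(a b a^2 b a) = x*y*z^3 - x^2*z^2 - y^2*z^2 + 2
trace(a b a^-1 b^2 a b a) = trace(b^2 a b a^2 b) trace(a) - trace(b^2 a b a^2 b a) = x^2*y^2*z^2 - x^3*y*z - x*y^3*z - x*y*z^3 + y^2*z^2 + 2*x*y*z + x^2 - 2
trace(b a b a b a b) = trace(b) trace(a b a b a b) - trace(a b a b a) = y*z^3 - x*z^2 - 2*y*z + x
trace(b^2 a b a b a b) = trace(b) trace(b a b a b a b) - trace(b a b a b a) = y^2*z^3 - x*y*z^2 - 2*y^2*z - z^3 + x*y + 3*z
trace(a b a b a b a b) = trace(a b) trace(a b a b a b) - trace(a^-1 b^-1 a^-1 b^-1)   [split at repeated a] = z^4 - 4*z^2 + 2
trace(b^2 a b a b a b a) = trace(b) trace(a b a b a b a b) - trace(a b a b a b a) = y*z^4 - x*z^3 - 3*y*z^2 + 2*x*z + y
trace(a b a^-1 b^2 a b a b) = trace(b^2 a b a b a b) trace(a) - trace(b^2 a b a b a b a) = x*y^2*z^3 - x^2*y*z^2 - y*z^4 - 2*x*y^2*z + x^2*y + 3*y*z^2 + x*z - y
trace(b^-1 a b a^-1 b^2 a b a) = trace(a b a^-1 b^2 a b a) trace(b) - trace(a b a^-1 b^2 a b a b) = x^2*y^3*z^2 - x^3*y^2*z - x*y^4*z - 2*x*y^2*z^3 + x^2*y*z^2 + y^3*z^2 + y*z^4 + 4*x*y^2*z - 3*y*z^2 - x*z - y
trace(a b^-2 a b a^-1 b^2 a b) = trace(b^-1 a b a^-1 b^2 a b a) trace(b) - trace(b^-1 a b a^-1 b^2 a b a b) = x^2*y^4*z^2 - x^3*y^3*z - x*y^5*z - 2*x*y^3*z^3 + y^4*z^2 + y^2*z^4 + x^3*y*z + 5*x*y^3*z + x*y*z^3 - 4*y^2*z^2 - 3*x*y*z - x^2 - y^2 + 2
trace(b^-1 a b^-2 a b a^-1 b^2 a) = trace(a b^-2 a b a^-1 b^2 a) trace(b) - trace(a b^-2 a b a^-1 b^2 a b) = x^3*y^5*z - x^4*y^4 - x^2*y^6 - 3*x^2*y^4*z^2 + x^3*y^3*z + 2*x*y^5*z + 3*x*y^3*z^3 + x^4*y^2 + 5*x^2*y^4 + x^2*y^2*z^2 - y^4*z^2 - y^2*z^4 - x^3*y*z - 9*x*y^3*z - x*y*z^3 - 4*x^2*y^2 + 4*y^2*z^2 + 4*x*y*z + x^2 - 2
trace(b^-1 a b a^-1 b^2 a b^-2 a b^-1) = trace(b^-1 a b^-2 a b a^-1 b^2 a) trace(b) - trace(b^-1 a b^-2 a b a^-1 b^2 a b) = x^3*y^6*z - x^4*y^5 - x^2*y^7 - 3*x^2*y^5*z^2 + 2*x*y^6*z + 3*x*y^4*z^3 + 2*x^4*y^3 + 6*x^2*y^5 + 3*x^2*y^3*z^2 - y^5*z^2 - y^3*z^4 - x^3*y^2*z - 10*x*y^4*z - 2*x*y^2*z^3 - x^4*y - 9*x^2*y^3 - x^2*y*z^2 + 4*y^3*z^2 + 8*x*y^2*z + 5*x^2*y - x*z - y
trace(a b^-1 a b a^-1 b^2 a) = trace(b^2 a^2 b^-1 a b) trace(a) - trace(b^2 a^2 b^-1 a b a) = x^3*y^3*z - x^4*y^2 - x^2*y^4 - 2*x^2*y^2*z^2 + x^3*y*z + x*y^3*z + x*y*z^3 + 4*x^2*y^2 - 4*x*y*z + z^2 - 2
trace(a b^-1 a b a^-1 b^2 a b^-1) = trace(a b^-1 a b a^-1 b^2 a) trace(b) - trace(a b^-1 a b a^-1 b^2 a b) = x^3*y^4*z - x^4*y^3 - x^2*y^5 - 3*x^2*y^3*z^2 + 2*x^3*y^2*z + 2*x*y^4*z + 3*x*y^2*z^3 + 4*x^2*y^3 - x^2*y*z^2 - y^3*z^2 - y*z^4 - 8*x*y^2*z + 4*y*z^2 + x*z - y
trace(b^-1 a b a^-1 b^2 a b^-2 a) = trace(a b^-1 a b a^-1 b^2 a b^-1) trace(b) - trace(a b^-1 a b a^-1 b^2 a) = x^3*y^5*z - x^4*y^4 - x^2*y^6 - 3*x^2*y^4*z^2 + x^3*y^3*z + 2*x*y^5*z + 3*x*y^3*z^3 + x^4*y^2 + 5*x^2*y^4 + x^2*y^2*z^2 - y^4*z^2 - y^2*z^4 - x^3*y*z - 9*x*y^3*z - x*y*z^3 - 4*x^2*y^2 + 4*y^2*z^2 + 5*x*y*z - y^2 - z^2 + 2
trace(a^-1 b^2 a b^-2 a b^-3 a b) = trace(b^-1 a b a^-1 b^2 a b^-2 a b^-1) trace(b) - trace(b^-1 a b a^-1 b^2 a b^-2 a) = x^3*y^7*z - x^4*y^6 - x^2*y^8 - 3*x^2*y^6*z^2 - x^3*y^5*z + 2*x*y^7*z + 3*x*y^5*z^3 + 3*x^4*y^4 + 7*x^2*y^6 + 6*x^2*y^4*z^2 - y^6*z^2 - y^4*z^4 - 2*x^3*y^3*z - 12*x*y^5*z - 5*x*y^3*z^3 - 2*x^4*y^2 - 14*x^2*y^4 - 2*x^2*y^2*z^2 + 5*y^4*z^2 + y^2*z^4 + x^3*y*z + 17*x*y^3*z + x*y*z^3 + 9*x^2*y^2 - 4*y^2*z^2 - 6*x*y*z + z^2 - 2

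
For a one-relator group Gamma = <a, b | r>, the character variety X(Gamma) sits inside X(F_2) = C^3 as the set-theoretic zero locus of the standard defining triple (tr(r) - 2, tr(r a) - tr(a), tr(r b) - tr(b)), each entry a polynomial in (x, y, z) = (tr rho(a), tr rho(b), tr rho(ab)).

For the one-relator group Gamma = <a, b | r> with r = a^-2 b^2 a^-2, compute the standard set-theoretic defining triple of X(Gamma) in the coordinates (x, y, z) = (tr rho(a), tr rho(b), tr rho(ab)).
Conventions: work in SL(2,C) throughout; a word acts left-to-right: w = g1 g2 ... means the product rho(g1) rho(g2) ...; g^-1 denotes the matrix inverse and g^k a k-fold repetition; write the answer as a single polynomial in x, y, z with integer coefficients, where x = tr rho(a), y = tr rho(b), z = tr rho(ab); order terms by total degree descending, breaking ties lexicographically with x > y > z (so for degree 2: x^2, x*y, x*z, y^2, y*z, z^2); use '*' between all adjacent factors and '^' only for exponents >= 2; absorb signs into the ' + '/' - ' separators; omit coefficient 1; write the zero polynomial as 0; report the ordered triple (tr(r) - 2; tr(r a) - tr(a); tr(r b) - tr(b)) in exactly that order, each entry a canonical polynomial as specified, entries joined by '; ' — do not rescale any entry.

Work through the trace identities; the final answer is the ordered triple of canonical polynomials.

tr(b^2) = tr(b)*tr(b) - tr(1) = y^2 - 2
tr(b^2 a) = tr(b)*tr(a b) - tr(a) = y*z - x
tr(b^2 a^-1) = tr(b^2)*tr(a) - tr(b^2 a) = x*y^2 - y*z - x
tr(b^2 a^-2) = tr(b^2 a^-1)*tr(a) - tr(b^2) = x^2*y^2 - x*y*z - x^2 - y^2 + 2
tr(b^2 a^-3) = tr(b^2 a^-2)*tr(a) - tr(b^2 a^-1) = x^3*y^2 - x^2*y*z - x^3 - 2*x*y^2 + y*z + 3*x
tr(a^-2 b^2 a^-2) = tr(b^2 a^-3)*tr(a) - tr(b^2 a^-2) = x^4*y^2 - x^3*y*z - x^4 - 3*x^2*y^2 + 2*x*y*z + 4*x^2 + y^2 - 2
tr(b^3) = tr(b)*tr(b^2) - tr(b)   [square of b] = y^3 - 3*y
tr(b^3 a) = tr(b)*tr(b a b) - tr(b a)   [square of b] = y^2*z - x*y - z
tr(b^2 a^-1 b) = tr(b^3)*tr(a) - tr(b^3 a)   [inverse elimination on a] = x*y^3 - y^2*z - 2*x*y + z
tr(a b a b) = tr(b a)*tr(b a) - tr(1)   [split at a repeated b] = z^2 - 2
tr(a b a) = tr(a)*tr(b a) - tr(b)   [square of a] = x*z - y
tr(b a b^2 a) = tr(b)*tr(a b a b) - tr(a b a)   [square of b] = y*z^2 - x*z - y
tr(b^2 a^-1 b a) = tr(b a b^2)*tr(a) - tr(b a b^2 a)   [inverse elimination on a] = x*y^2*z - x^2*y - y*z^2 + y
tr(b^2 a^-1 b a^-1) = tr(b^2 a^-1 b)*tr(a) - tr(b^2 a^-1 b a)   [inverse elimination on a] = x^2*y^3 - 2*x*y^2*z - x^2*y + y*z^2 + x*z - y
tr(b a^-2 b^2 a^-1) = tr(b^2 a^-1 b a^-1)*tr(a) - tr(b^2 a^-1 b)   [inverse elimination on a] = x^3*y^3 - 2*x^2*y^2*z - x^3*y - x*y^3 + x*y*z^2 + x^2*z + y^2*z + x*y - z
tr(b a^-2 b^2) = tr(a^-1 b^3)*tr(a) - tr(a^-1 b^3 a)   [inverse elimination on a] = x^2*y^3 - x*y^2*z - 2*x^2*y - y^3 + x*z + 3*y
tr(a^-2 b^2 a^-2 b) = tr(b a^-2 b^2 a^-1)*tr(a) - tr(b a^-2 b^2)   [inverse elimination on a] = x^4*y^3 - 2*x^3*y^2*z - x^4*y - 2*x^2*y^3 + x^2*y*z^2 + x^3*z + 2*x*y^2*z + 3*x^2*y + y^3 - 2*x*z - 3*y
assemble the triple (tr(r) - 2; tr(r a) - x; tr(r b) - y)

x^4*y^2 - x^3*y*z - x^4 - 3*x^2*y^2 + 2*x*y*z + 4*x^2 + y^2 - 4; x^3*y^2 - x^2*y*z - x^3 - 2*x*y^2 + y*z + 2*x; x^4*y^3 - 2*x^3*y^2*z - x^4*y - 2*x^2*y^3 + x^2*y*z^2 + x^3*z + 2*x*y^2*z + 3*x^2*y + y^3 - 2*x*z - 4*y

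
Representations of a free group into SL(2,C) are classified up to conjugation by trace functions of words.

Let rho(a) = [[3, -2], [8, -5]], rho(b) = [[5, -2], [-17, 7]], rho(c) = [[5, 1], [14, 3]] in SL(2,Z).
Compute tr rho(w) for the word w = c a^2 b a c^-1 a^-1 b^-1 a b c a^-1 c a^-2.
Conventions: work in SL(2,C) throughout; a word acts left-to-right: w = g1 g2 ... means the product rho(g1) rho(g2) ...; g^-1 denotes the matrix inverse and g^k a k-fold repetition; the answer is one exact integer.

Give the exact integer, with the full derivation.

783778

rho(c) = [[5, 1], [14, 3]]
... * rho(a) = [[3, -2], [8, -5]]  ->  [[23, -15], [66, -43]]
... * rho(a) = [[3, -2], [8, -5]]  ->  [[-51, 29], [-146, 83]]
... * rho(b) = [[5, -2], [-17, 7]]  ->  [[-748, 305], [-2141, 873]]
... * rho(a) = [[3, -2], [8, -5]]  ->  [[196, -29], [561, -83]]
... * rho(c^-1) = [[3, -1], [-14, 5]]  ->  [[994, -341], [2845, -976]]
... * rho(a^-1) = [[-5, 2], [-8, 3]]  ->  [[-2242, 965], [-6417, 2762]]
... * rho(b^-1) = [[7, 2], [17, 5]]  ->  [[711, 341], [2035, 976]]
... * rho(a) = [[3, -2], [8, -5]]  ->  [[4861, -3127], [13913, -8950]]
... * rho(b) = [[5, -2], [-17, 7]]  ->  [[77464, -31611], [221715, -90476]]
... * rho(c) = [[5, 1], [14, 3]]  ->  [[-55234, -17369], [-158089, -49713]]
... * rho(a^-1) = [[-5, 2], [-8, 3]]  ->  [[415122, -162575], [1188149, -465317]]
... * rho(c) = [[5, 1], [14, 3]]  ->  [[-200440, -72603], [-573693, -207802]]
... * rho(a^-1) = [[-5, 2], [-8, 3]]  ->  [[1583024, -618689], [4530881, -1770792]]
... * rho(a^-1) = [[-5, 2], [-8, 3]]  ->  [[-2965608, 1309981], [-8488069, 3749386]]
tr = -2965608 + 3749386 = 783778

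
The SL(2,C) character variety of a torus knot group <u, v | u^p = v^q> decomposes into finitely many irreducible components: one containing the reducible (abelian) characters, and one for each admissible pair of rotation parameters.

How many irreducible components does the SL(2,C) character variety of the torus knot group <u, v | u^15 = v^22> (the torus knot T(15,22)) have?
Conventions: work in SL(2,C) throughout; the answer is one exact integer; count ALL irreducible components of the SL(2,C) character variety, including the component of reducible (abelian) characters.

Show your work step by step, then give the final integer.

For T(15,22): irreducibility forces the central element u^15 = v^22 to one of +I, -I.
This locks tr(u) to 2*cos(pi*alpha/15), alpha in 1..14, and tr(v) to 2*cos(pi*beta/22), beta in 1..21, on each component of irreducible characters.
u^15 = (-1)^alpha I and v^22 = (-1)^beta I must agree, so alpha and beta have equal parity.
Enumerate parity-matched pairs: 7*11 odd-odd plus 7*10 even-even gives 147.
Total: 147 irreducible-character components + 1 reducible (abelian) component = 148.

148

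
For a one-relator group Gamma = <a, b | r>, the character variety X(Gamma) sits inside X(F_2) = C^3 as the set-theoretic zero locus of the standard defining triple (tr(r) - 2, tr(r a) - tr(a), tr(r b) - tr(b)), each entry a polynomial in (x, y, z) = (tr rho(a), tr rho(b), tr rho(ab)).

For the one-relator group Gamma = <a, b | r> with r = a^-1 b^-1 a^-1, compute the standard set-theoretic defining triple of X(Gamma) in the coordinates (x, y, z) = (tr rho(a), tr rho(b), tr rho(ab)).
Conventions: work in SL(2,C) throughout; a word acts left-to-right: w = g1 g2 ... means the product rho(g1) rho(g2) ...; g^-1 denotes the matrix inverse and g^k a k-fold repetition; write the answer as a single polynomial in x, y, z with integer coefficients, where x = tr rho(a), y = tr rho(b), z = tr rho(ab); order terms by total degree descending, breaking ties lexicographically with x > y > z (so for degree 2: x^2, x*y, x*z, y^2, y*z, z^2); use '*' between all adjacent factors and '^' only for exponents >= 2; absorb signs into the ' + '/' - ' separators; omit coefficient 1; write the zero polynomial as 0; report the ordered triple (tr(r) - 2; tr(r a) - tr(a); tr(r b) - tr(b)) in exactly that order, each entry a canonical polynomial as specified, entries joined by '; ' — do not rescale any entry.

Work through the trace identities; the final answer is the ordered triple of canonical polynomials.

x*z - y - 2; -x + z; x*y*z - y^2 - z^2 - y + 2

trace(a^-1) = trace(a) = x
trace(a^-2) = trace(a^-1) trace(a) - trace(1)   [inverse elimination on a] = x^2 - 2
trace(a^-1 b) = trace(b) trace(a) - trace(b a)   [inverse elimination on a] = x*y - z
and trace(a^-2 b) = trace(a^-1 b) trace(a) - trace(a^-1 b a)   [inverse elimination on a] = x^2*y - x*z - y
trace(a^-1 b^-1 a^-1) = trace(a^-2) trace(b) - trace(a^-2 b)   [inverse elimination on b] = x*z - y
trace(b^2) = trace(b) trace(b) - trace(1)   [square of b] = y^2 - 2
trace(b^2 a) = trace(b) trace(a b) - trace(a)   [square of b] = y*z - x
next, trace(b a^-1 b) = trace(b^2) trace(a) - trace(b^2 a)   [inverse elimination on a] = x*y^2 - y*z - x
next, trace(b a b a) = trace(b a) trace(b a) - trace(1)   [split at a repeated b] = z^2 - 2
trace(b a^-1 b a) = trace(b a b) trace(a) - trace(b a b a)   [inverse elimination on a] = x*y*z - x^2 - z^2 + 2
trace(a^-1 b a^-1 b) = trace(b a^-1 b) trace(a) - trace(b a^-1 b a)   [inverse elimination on a] = x^2*y^2 - 2*x*y*z + z^2 - 2
next, trace(a^-1 b^-1 a^-1 b) = trace(a^-1 b a^-1) trace(b) - trace(a^-1 b a^-1 b)   [inverse elimination on b] = x*y*z - y^2 - z^2 + 2
assemble the triple (trace(r) - 2; trace(r a) - x; trace(r b) - y)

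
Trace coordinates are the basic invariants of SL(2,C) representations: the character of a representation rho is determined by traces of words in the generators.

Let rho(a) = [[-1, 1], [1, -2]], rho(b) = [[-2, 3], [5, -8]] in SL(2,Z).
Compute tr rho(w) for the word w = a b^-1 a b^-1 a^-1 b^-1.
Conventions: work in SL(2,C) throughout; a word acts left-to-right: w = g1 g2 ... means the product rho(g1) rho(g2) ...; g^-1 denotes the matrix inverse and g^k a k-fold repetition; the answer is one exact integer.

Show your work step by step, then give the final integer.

362

rho(a) = [[-1, 1], [1, -2]]
... * rho(b^-1) = [[-8, -3], [-5, -2]]  ->  [[3, 1], [2, 1]]
... * rho(a) = [[-1, 1], [1, -2]]  ->  [[-2, 1], [-1, 0]]
... * rho(b^-1) = [[-8, -3], [-5, -2]]  ->  [[11, 4], [8, 3]]
... * rho(a^-1) = [[-2, -1], [-1, -1]]  ->  [[-26, -15], [-19, -11]]
... * rho(b^-1) = [[-8, -3], [-5, -2]]  ->  [[283, 108], [207, 79]]
tr = 283 + 79 = 362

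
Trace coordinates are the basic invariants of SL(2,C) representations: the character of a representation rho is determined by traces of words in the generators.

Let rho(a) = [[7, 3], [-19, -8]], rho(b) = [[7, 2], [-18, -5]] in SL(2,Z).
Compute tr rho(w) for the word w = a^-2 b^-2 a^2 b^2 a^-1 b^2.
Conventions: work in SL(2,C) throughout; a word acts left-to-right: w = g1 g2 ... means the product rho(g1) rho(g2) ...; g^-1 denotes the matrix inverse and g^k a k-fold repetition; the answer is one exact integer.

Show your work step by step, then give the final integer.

51

rho(a^-1) = [[-8, -3], [19, 7]]
... * rho(a^-1) = [[-8, -3], [19, 7]]  ->  [[7, 3], [-19, -8]]
... * rho(b^-1) = [[-5, -2], [18, 7]]  ->  [[19, 7], [-49, -18]]
... * rho(b^-1) = [[-5, -2], [18, 7]]  ->  [[31, 11], [-79, -28]]
... * rho(a) = [[7, 3], [-19, -8]]  ->  [[8, 5], [-21, -13]]
... * rho(a) = [[7, 3], [-19, -8]]  ->  [[-39, -16], [100, 41]]
... * rho(b) = [[7, 2], [-18, -5]]  ->  [[15, 2], [-38, -5]]
... * rho(b) = [[7, 2], [-18, -5]]  ->  [[69, 20], [-176, -51]]
... * rho(a^-1) = [[-8, -3], [19, 7]]  ->  [[-172, -67], [439, 171]]
... * rho(b) = [[7, 2], [-18, -5]]  ->  [[2, -9], [-5, 23]]
... * rho(b) = [[7, 2], [-18, -5]]  ->  [[176, 49], [-449, -125]]
tr = 176 + -125 = 51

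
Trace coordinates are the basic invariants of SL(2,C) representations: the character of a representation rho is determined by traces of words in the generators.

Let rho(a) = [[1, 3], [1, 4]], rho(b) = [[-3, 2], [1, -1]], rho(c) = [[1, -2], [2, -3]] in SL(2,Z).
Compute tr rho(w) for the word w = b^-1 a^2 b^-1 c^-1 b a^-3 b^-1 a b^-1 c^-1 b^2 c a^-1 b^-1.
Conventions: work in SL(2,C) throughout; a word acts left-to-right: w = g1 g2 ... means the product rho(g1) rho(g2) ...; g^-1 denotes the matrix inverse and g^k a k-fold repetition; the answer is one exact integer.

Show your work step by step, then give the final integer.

-11265662

rho(b^-1) = [[-1, -2], [-1, -3]]
... * rho(a) = [[1, 3], [1, 4]]  ->  [[-3, -11], [-4, -15]]
... * rho(a) = [[1, 3], [1, 4]]  ->  [[-14, -53], [-19, -72]]
... * rho(b^-1) = [[-1, -2], [-1, -3]]  ->  [[67, 187], [91, 254]]
... * rho(c^-1) = [[-3, 2], [-2, 1]]  ->  [[-575, 321], [-781, 436]]
... * rho(b) = [[-3, 2], [1, -1]]  ->  [[2046, -1471], [2779, -1998]]
... * rho(a^-1) = [[4, -3], [-1, 1]]  ->  [[9655, -7609], [13114, -10335]]
... * rho(a^-1) = [[4, -3], [-1, 1]]  ->  [[46229, -36574], [62791, -49677]]
... * rho(a^-1) = [[4, -3], [-1, 1]]  ->  [[221490, -175261], [300841, -238050]]
... * rho(b^-1) = [[-1, -2], [-1, -3]]  ->  [[-46229, 82803], [-62791, 112468]]
... * rho(a) = [[1, 3], [1, 4]]  ->  [[36574, 192525], [49677, 261499]]
... * rho(b^-1) = [[-1, -2], [-1, -3]]  ->  [[-229099, -650723], [-311176, -883851]]
... * rho(c^-1) = [[-3, 2], [-2, 1]]  ->  [[1988743, -1108921], [2701230, -1506203]]
... * rho(b) = [[-3, 2], [1, -1]]  ->  [[-7075150, 5086407], [-9609893, 6908663]]
... * rho(b) = [[-3, 2], [1, -1]]  ->  [[26311857, -19236707], [35738342, -26128449]]
... * rho(c) = [[1, -2], [2, -3]]  ->  [[-12161557, 5086407], [-16518556, 6908663]]
... * rho(a^-1) = [[4, -3], [-1, 1]]  ->  [[-53732635, 41571078], [-72982887, 56464331]]
... * rho(b^-1) = [[-1, -2], [-1, -3]]  ->  [[12161557, -17247964], [16518556, -23427219]]
tr = 12161557 + -23427219 = -11265662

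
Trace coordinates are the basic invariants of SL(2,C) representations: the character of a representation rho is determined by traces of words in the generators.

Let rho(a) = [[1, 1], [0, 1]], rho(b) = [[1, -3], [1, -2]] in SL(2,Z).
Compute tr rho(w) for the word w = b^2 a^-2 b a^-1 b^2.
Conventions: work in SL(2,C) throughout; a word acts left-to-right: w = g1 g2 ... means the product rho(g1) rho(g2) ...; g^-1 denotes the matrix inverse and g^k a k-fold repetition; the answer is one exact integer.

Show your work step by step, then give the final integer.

4

rho(b) = [[1, -3], [1, -2]]
... * rho(b) = [[1, -3], [1, -2]]  ->  [[-2, 3], [-1, 1]]
... * rho(a^-1) = [[1, -1], [0, 1]]  ->  [[-2, 5], [-1, 2]]
... * rho(a^-1) = [[1, -1], [0, 1]]  ->  [[-2, 7], [-1, 3]]
... * rho(b) = [[1, -3], [1, -2]]  ->  [[5, -8], [2, -3]]
... * rho(a^-1) = [[1, -1], [0, 1]]  ->  [[5, -13], [2, -5]]
... * rho(b) = [[1, -3], [1, -2]]  ->  [[-8, 11], [-3, 4]]
... * rho(b) = [[1, -3], [1, -2]]  ->  [[3, 2], [1, 1]]
tr = 3 + 1 = 4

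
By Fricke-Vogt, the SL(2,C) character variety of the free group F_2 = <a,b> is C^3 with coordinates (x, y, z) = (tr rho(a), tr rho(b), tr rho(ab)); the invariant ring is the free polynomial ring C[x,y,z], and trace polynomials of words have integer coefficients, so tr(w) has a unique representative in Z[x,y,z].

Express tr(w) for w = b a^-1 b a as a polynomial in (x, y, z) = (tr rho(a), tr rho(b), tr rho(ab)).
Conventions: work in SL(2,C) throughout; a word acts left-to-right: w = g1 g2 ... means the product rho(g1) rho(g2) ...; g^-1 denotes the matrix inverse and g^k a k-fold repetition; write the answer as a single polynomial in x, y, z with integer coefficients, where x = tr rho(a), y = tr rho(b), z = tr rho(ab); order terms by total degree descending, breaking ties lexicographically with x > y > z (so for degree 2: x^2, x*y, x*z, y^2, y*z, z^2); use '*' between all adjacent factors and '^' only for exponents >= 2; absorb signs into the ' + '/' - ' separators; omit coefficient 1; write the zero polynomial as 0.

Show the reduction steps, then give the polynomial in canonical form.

trace(b a b) = trace(b)*trace(a b) - trace(a)   [square of b] = y*z - x
trace(b a b a) = trace(a b)*trace(a b) - trace(1)   [split at a repeated a] = z^2 - 2
trace(b a^-1 b a) = trace(b a b)*trace(a) - trace(b a b a)   [inverse elimination on a] = x*y*z - x^2 - z^2 + 2

x*y*z - x^2 - z^2 + 2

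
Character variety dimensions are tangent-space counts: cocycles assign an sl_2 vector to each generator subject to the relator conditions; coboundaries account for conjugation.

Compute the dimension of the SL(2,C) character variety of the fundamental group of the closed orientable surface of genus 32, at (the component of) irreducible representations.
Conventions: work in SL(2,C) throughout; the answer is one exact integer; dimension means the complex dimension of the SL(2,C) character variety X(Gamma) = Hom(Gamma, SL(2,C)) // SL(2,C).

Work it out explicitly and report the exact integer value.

pi_1 of the closed genus-32 surface has 64 generators bound by the single product-of-commutators relator.
A cocycle assigns one sl_2 vector per generator subject to the relator condition d_2(z) = 0: dim of the unconstrained space is 3*2g = 192.
d_2 is surjective at irreducible rho (its cokernel H^2 is dual to H^0 = 0), so dim Z^1 = 192 - 3 = 189.
dim B^1 = 3 (coboundaries, injective at irreducible rho).
dim X = dim H^1 = 189 - 3 = 186.

186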